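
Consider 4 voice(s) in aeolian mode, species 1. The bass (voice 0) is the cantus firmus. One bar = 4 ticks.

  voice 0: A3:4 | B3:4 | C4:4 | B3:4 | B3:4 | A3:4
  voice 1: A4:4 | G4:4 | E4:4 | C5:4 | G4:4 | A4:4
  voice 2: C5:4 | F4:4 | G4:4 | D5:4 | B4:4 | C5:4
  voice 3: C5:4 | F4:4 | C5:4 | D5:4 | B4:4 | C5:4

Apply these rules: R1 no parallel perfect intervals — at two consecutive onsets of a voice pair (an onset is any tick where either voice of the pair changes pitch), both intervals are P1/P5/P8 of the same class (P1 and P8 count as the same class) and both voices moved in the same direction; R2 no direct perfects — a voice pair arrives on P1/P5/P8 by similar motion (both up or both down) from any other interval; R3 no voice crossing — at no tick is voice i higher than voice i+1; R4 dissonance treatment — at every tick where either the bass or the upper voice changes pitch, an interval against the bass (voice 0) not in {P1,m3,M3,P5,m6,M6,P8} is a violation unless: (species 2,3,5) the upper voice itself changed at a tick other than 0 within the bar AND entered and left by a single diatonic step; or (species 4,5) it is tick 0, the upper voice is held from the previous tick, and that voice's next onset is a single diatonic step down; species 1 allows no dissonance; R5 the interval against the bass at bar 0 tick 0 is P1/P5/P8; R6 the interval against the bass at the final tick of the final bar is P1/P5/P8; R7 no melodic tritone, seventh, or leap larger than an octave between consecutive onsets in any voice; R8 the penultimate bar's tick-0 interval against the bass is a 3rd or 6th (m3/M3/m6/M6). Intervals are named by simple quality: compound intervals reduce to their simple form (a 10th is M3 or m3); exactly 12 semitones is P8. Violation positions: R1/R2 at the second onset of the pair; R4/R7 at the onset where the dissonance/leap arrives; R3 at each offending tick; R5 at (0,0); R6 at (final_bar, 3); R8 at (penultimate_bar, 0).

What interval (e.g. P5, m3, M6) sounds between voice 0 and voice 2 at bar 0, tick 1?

m3

voice 0=A3 voice 2=C5 -> m3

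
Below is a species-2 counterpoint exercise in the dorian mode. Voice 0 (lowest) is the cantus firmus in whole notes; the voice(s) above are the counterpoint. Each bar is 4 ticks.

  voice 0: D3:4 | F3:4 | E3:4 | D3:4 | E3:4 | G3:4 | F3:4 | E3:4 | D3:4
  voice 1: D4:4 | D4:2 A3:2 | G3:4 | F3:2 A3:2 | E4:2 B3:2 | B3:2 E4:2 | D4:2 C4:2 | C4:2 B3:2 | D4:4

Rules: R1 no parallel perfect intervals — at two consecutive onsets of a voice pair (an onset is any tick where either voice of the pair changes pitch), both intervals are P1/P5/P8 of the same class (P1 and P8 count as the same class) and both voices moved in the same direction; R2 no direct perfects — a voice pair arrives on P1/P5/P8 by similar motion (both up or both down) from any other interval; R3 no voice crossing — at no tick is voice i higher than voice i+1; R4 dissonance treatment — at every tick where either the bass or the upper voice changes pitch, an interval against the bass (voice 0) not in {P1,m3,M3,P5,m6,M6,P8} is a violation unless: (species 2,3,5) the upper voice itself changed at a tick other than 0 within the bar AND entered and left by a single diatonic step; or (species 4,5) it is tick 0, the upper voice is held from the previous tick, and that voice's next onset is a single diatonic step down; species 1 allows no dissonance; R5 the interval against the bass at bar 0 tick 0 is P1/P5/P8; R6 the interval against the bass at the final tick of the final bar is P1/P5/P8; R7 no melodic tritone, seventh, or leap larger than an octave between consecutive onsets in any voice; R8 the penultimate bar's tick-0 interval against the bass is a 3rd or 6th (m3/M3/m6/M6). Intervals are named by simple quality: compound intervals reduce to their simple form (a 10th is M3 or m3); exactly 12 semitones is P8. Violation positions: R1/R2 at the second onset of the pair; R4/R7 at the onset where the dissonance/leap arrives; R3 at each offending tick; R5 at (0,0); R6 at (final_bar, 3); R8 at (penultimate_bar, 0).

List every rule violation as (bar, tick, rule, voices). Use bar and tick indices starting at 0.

bar 0: v0=D3 v1=D4 downbeat P8
bar 1: v0=F3 v1=D4 downbeat M6
bar 2: v0=E3 v1=G3 downbeat m3
bar 3: v0=D3 v1=F3 downbeat m3
bar 4: v0=E3 v1=E4 downbeat P8
bar 5: v0=G3 v1=B3 downbeat M3
bar 6: v0=F3 v1=D4 downbeat M6
bar 7: v0=E3 v1=C4 downbeat m6
bar 8: v0=D3 v1=D4 downbeat P8
  -> R2 @ bar 4 tick 0 v(0, 1): D3/A3 P5 -> E3/E4 P8 similar

(4, 0, R2, (0, 1))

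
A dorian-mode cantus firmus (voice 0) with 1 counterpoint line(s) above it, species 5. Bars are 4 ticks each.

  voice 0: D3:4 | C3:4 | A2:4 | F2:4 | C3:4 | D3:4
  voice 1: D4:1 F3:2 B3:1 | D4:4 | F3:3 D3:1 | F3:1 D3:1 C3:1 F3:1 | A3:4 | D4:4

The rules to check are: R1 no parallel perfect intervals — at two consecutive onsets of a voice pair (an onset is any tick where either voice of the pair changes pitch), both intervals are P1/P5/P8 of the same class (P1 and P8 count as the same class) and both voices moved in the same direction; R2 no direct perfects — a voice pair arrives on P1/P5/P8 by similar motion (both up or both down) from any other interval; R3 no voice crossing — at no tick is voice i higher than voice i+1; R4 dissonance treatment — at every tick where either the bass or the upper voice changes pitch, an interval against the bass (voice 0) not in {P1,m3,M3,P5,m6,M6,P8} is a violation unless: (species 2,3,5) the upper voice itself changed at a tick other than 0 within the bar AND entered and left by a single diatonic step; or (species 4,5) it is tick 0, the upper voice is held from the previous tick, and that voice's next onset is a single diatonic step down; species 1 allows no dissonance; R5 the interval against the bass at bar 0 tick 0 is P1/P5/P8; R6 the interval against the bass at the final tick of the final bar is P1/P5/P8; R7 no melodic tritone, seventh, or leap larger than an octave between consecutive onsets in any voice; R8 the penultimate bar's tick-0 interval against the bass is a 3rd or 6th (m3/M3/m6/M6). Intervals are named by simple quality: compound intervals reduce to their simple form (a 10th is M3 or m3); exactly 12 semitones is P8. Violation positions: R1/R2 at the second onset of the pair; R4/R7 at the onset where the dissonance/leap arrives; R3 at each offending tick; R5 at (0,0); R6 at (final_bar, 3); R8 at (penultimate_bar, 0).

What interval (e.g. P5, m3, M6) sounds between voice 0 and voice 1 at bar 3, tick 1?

M6

voice 0=F2 voice 1=D3 -> M6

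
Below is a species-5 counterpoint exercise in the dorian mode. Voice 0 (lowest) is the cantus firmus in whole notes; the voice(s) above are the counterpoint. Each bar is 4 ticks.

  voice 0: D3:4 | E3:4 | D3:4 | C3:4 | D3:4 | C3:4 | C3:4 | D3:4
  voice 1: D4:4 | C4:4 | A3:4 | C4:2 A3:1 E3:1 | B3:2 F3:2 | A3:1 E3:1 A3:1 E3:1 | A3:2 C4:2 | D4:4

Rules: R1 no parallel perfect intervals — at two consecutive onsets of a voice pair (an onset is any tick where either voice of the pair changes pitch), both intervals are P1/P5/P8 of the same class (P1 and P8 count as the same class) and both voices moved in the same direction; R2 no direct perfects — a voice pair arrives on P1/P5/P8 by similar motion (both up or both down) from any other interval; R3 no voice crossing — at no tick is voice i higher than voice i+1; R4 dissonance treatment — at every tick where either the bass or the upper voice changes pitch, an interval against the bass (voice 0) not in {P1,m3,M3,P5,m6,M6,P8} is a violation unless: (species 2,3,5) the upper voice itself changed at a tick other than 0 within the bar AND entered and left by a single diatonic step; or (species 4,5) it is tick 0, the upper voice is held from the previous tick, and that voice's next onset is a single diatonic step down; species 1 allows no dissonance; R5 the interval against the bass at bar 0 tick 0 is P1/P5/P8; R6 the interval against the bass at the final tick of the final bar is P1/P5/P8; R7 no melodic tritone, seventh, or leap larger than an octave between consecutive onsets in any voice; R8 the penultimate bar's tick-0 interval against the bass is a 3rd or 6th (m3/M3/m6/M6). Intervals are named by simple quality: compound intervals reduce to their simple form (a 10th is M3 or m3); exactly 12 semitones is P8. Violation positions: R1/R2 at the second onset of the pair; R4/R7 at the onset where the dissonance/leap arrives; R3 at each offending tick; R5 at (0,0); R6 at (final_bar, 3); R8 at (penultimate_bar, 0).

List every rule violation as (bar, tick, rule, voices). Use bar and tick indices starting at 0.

bar 0: v0=D3 v1=D4 downbeat P8
bar 1: v0=E3 v1=C4 downbeat m6
bar 2: v0=D3 v1=A3 downbeat P5
bar 3: v0=C3 v1=C4 downbeat P8
bar 4: v0=D3 v1=B3 downbeat M6
bar 5: v0=C3 v1=A3 downbeat M6
bar 6: v0=C3 v1=A3 downbeat M6
bar 7: v0=D3 v1=D4 downbeat P8
  -> R2 @ bar 2 tick 0 v(0, 1): E3/C4 m6 -> D3/A3 P5 similar
  -> R7 @ bar 4 tick 2 v(1,): B3->F3 leap 6st
  -> R1 @ bar 7 tick 0 v(0, 1): C3/C4 P8 -> D3/D4 P8 similar

(2, 0, R2, (0, 1))
(4, 2, R7, (1,))
(7, 0, R1, (0, 1))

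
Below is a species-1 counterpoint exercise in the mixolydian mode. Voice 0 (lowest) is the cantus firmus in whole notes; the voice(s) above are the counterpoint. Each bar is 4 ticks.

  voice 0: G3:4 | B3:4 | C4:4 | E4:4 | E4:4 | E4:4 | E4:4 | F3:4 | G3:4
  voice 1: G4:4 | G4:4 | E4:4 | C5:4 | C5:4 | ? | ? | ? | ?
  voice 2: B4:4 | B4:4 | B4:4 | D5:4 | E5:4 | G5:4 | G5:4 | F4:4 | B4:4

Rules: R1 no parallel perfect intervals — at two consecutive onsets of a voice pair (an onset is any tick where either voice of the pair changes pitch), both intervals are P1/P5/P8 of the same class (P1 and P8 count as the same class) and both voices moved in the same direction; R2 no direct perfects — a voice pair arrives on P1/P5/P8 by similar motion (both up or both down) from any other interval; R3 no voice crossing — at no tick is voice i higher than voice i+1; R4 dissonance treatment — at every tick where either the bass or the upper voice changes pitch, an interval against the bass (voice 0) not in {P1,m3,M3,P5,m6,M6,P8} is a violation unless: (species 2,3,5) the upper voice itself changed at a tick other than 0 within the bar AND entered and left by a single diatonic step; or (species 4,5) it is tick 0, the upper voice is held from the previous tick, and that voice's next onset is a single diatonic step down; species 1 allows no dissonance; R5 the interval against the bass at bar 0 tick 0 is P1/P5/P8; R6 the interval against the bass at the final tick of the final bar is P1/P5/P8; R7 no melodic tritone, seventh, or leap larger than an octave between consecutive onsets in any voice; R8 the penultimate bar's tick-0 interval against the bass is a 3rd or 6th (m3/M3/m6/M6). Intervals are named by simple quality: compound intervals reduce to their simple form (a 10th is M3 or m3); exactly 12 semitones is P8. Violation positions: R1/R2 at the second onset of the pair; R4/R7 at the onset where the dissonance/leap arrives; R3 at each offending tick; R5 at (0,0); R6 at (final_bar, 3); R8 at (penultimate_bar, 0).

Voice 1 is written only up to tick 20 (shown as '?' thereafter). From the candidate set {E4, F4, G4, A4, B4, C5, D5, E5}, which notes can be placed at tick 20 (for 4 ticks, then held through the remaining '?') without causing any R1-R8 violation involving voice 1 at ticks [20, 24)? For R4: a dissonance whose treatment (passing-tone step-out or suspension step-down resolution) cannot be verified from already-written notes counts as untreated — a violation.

E4: legal
F4: violates R4
G4: legal
A4: violates R4
B4: legal
C5: legal
D5: violates R4
E5: legal

{B4, C5, E4, E5, G4}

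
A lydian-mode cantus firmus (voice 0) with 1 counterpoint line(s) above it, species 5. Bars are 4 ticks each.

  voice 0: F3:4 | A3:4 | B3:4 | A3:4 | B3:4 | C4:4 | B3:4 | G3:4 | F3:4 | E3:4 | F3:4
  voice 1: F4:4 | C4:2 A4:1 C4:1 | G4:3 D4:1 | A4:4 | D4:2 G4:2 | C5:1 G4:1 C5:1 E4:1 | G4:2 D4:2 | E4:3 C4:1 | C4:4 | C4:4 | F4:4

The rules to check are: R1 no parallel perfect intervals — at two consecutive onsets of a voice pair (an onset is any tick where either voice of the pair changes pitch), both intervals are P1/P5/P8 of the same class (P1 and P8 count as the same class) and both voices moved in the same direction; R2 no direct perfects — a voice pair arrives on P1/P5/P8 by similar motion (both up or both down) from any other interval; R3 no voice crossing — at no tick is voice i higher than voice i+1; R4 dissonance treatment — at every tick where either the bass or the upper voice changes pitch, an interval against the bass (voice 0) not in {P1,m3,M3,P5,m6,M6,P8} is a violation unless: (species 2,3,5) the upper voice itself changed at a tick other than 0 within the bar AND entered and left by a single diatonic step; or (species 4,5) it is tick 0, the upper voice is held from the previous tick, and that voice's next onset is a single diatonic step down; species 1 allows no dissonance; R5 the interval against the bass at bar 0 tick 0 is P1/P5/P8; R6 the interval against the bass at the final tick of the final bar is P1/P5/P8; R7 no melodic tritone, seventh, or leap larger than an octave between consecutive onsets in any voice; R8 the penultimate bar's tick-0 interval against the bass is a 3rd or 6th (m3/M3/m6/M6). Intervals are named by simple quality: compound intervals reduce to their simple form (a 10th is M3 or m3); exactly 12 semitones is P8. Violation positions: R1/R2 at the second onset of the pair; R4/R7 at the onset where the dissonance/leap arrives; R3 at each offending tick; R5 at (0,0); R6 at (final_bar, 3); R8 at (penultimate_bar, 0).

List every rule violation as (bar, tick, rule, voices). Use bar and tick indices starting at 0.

bar 0: v0=F3 v1=F4 downbeat P8
bar 1: v0=A3 v1=C4 downbeat m3
bar 2: v0=B3 v1=G4 downbeat m6
bar 3: v0=A3 v1=A4 downbeat P8
bar 4: v0=B3 v1=D4 downbeat m3
bar 5: v0=C4 v1=C5 downbeat P8
bar 6: v0=B3 v1=G4 downbeat m6
bar 7: v0=G3 v1=E4 downbeat M6
bar 8: v0=F3 v1=C4 downbeat P5
bar 9: v0=E3 v1=C4 downbeat m6
bar 10: v0=F3 v1=F4 downbeat P8
  -> R2 @ bar 5 tick 0 v(0, 1): B3/G4 m6 -> C4/C5 P8 similar
  -> R4 @ bar 7 tick 3 v(0, 1): G3/C4 P4 untreated
  -> R2 @ bar 10 tick 0 v(0, 1): E3/C4 m6 -> F3/F4 P8 similar

(5, 0, R2, (0, 1))
(7, 3, R4, (0, 1))
(10, 0, R2, (0, 1))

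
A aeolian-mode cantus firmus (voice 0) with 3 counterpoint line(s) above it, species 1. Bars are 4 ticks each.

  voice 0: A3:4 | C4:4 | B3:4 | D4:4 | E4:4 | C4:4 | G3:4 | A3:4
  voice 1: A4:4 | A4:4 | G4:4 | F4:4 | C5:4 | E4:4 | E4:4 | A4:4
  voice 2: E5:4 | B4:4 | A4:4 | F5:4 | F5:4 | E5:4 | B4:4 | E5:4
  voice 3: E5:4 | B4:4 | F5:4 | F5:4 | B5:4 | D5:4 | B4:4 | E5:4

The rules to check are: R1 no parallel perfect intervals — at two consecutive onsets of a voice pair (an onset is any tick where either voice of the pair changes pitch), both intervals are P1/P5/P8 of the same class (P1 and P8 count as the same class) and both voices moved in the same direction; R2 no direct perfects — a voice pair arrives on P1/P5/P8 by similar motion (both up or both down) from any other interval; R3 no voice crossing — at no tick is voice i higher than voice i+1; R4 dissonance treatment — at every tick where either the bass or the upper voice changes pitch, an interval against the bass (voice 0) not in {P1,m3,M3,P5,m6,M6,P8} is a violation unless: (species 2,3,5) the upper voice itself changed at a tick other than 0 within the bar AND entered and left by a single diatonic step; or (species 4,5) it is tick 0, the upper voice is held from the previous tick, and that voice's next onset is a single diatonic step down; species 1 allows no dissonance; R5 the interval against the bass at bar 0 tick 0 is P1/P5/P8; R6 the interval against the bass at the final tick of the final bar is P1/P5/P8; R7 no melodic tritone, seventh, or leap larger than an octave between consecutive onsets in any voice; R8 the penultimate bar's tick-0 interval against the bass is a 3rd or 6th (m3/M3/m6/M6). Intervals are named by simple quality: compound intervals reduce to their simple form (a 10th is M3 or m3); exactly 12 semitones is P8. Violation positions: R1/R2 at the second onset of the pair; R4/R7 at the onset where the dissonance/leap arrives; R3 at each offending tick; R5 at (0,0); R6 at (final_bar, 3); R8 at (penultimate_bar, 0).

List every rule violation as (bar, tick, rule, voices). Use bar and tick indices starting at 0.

(1, 0, R1, (2, 3))
(1, 0, R4, (0, 2))
(1, 0, R4, (0, 3))
(2, 0, R4, (0, 2))
(2, 0, R4, (0, 3))
(2, 0, R7, (3,))
(4, 0, R2, (0, 3))
(4, 0, R4, (0, 2))
(4, 0, R7, (3,))
(5, 0, R2, (1, 2))
(5, 0, R3, (2, 3))
(5, 0, R4, (0, 3))
(5, 1, R3, (2, 3))
(5, 2, R3, (2, 3))
(5, 3, R3, (2, 3))
(6, 0, R2, (2, 3))
(7, 0, R1, (1, 2))
(7, 0, R1, (1, 3))
(7, 0, R1, (2, 3))
(7, 0, R2, (0, 1))
(7, 0, R2, (0, 2))
(7, 0, R2, (0, 3))

bar 0: v0=A3 v1=A4 v2=E5 v3=E5 downbeat P5
bar 1: v0=C4 v1=A4 v2=B4 v3=B4 downbeat M7
bar 2: v0=B3 v1=G4 v2=A4 v3=F5 downbeat TT
bar 3: v0=D4 v1=F4 v2=F5 v3=F5 downbeat m3
bar 4: v0=E4 v1=C5 v2=F5 v3=B5 downbeat P5
bar 5: v0=C4 v1=E4 v2=E5 v3=D5 downbeat M2
bar 6: v0=G3 v1=E4 v2=B4 v3=B4 downbeat M3
bar 7: v0=A3 v1=A4 v2=E5 v3=E5 downbeat P5
  -> R1 @ bar 1 tick 0 v(2, 3): E5/E5 P1 -> B4/B4 P1 similar
  -> R4 @ bar 1 tick 0 v(0, 2): C4/B4 M7 untreated
  -> R4 @ bar 1 tick 0 v(0, 3): C4/B4 M7 untreated
  -> R4 @ bar 2 tick 0 v(0, 2): B3/A4 m7 untreated
  -> R4 @ bar 2 tick 0 v(0, 3): B3/F5 TT untreated
  -> R7 @ bar 2 tick 0 v(3,): B4->F5 leap 6st
  -> R2 @ bar 4 tick 0 v(0, 3): D4/F5 m3 -> E4/B5 P5 similar
  -> R4 @ bar 4 tick 0 v(0, 2): E4/F5 m2 untreated
  -> R7 @ bar 4 tick 0 v(3,): F5->B5 leap 6st
  -> R2 @ bar 5 tick 0 v(1, 2): C5/F5 P4 -> E4/E5 P8 similar
  -> R3 @ bar 5 tick 0 v(2, 3): E5 above D5
  -> R4 @ bar 5 tick 0 v(0, 3): C4/D5 M2 untreated
  -> R3 @ bar 5 tick 1 v(2, 3): E5 above D5
  -> R3 @ bar 5 tick 2 v(2, 3): E5 above D5
  -> R3 @ bar 5 tick 3 v(2, 3): E5 above D5
  -> R2 @ bar 6 tick 0 v(2, 3): E5/D5 M2 -> B4/B4 P1 similar
  -> R1 @ bar 7 tick 0 v(1, 2): E4/B4 P5 -> A4/E5 P5 similar
  -> R1 @ bar 7 tick 0 v(1, 3): E4/B4 P5 -> A4/E5 P5 similar
  -> R1 @ bar 7 tick 0 v(2, 3): B4/B4 P1 -> E5/E5 P1 similar
  -> R2 @ bar 7 tick 0 v(0, 1): G3/E4 M6 -> A3/A4 P8 similar
  -> R2 @ bar 7 tick 0 v(0, 2): G3/B4 M3 -> A3/E5 P5 similar
  -> R2 @ bar 7 tick 0 v(0, 3): G3/B4 M3 -> A3/E5 P5 similar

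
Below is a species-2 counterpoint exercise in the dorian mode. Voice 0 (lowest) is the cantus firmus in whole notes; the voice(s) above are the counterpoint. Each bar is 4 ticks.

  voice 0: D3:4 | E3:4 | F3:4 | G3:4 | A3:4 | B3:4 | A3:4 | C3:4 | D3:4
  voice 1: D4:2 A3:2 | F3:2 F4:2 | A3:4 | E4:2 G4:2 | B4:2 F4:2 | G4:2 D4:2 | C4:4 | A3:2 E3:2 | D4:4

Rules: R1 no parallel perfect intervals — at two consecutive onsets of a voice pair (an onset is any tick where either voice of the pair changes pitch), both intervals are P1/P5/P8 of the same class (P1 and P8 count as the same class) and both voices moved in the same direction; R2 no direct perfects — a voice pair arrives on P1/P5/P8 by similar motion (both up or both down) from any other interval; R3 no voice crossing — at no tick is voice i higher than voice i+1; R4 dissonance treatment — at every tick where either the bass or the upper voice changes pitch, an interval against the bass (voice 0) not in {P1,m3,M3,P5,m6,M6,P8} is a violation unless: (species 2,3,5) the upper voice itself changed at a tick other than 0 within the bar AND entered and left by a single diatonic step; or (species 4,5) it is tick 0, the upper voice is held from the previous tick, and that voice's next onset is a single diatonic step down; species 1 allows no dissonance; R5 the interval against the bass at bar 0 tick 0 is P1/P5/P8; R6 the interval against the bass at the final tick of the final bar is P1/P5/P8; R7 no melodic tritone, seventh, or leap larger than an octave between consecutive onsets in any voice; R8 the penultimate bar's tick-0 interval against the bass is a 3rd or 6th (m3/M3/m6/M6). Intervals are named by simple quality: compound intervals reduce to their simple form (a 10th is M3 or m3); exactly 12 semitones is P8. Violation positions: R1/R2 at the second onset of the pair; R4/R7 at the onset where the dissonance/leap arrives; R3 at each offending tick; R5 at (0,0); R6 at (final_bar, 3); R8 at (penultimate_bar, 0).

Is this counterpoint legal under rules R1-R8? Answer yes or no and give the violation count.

No (6 violations)

bar 0: v0=D3 v1=D4 (P8)
bar 1: v0=E3 v1=F3 (m2)
bar 2: v0=F3 v1=A3 (M3)
bar 3: v0=G3 v1=E4 (M6)
bar 4: v0=A3 v1=B4 (M2)
bar 5: v0=B3 v1=G4 (m6)
bar 6: v0=A3 v1=C4 (m3)
bar 7: v0=C3 v1=A3 (M6)
bar 8: v0=D3 v1=D4 (P8)
  R4 @ bar1.0: E3/F3 m2 untreated
  R4 @ bar1.2: E3/F4 m2 untreated
  R4 @ bar4.0: A3/B4 M2 untreated
  R7 @ bar4.2: B4->F4 leap 6st
  R2 @ bar8.0: C3/E3 M3 -> D3/D4 P8 similar
  R7 @ bar8.0: E3->D4 leap 10st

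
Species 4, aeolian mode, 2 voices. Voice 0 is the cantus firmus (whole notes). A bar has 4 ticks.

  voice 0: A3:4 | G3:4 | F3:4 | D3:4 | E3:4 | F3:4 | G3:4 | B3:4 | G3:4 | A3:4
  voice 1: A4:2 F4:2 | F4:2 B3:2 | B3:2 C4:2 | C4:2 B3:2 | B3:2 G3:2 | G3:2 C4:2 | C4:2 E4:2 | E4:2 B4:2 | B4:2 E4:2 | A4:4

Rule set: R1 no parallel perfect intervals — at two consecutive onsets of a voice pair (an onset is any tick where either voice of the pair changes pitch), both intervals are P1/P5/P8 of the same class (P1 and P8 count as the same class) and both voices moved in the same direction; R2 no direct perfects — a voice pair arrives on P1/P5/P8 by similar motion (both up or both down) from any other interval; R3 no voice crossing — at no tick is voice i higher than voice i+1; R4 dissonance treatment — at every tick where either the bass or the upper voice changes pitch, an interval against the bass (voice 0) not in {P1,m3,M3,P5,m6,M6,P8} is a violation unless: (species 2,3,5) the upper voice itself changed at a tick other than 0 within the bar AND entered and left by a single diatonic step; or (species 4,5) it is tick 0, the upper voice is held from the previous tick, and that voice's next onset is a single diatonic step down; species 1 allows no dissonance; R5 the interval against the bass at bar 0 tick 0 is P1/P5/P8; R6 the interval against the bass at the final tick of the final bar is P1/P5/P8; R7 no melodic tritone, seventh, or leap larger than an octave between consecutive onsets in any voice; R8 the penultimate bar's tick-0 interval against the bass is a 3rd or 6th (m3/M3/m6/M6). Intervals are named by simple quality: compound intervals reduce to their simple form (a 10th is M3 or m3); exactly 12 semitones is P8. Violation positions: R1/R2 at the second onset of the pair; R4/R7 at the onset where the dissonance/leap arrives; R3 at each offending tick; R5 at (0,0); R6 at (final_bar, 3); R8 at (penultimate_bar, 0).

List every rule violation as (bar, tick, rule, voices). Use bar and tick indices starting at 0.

bar 0: v0=A3 v1=A4 downbeat P8
bar 1: v0=G3 v1=F4 downbeat m7
bar 2: v0=F3 v1=B3 downbeat TT
bar 3: v0=D3 v1=C4 downbeat m7
bar 4: v0=E3 v1=B3 downbeat P5
bar 5: v0=F3 v1=G3 downbeat M2
bar 6: v0=G3 v1=C4 downbeat P4
bar 7: v0=B3 v1=E4 downbeat P4
bar 8: v0=G3 v1=B4 downbeat M3
bar 9: v0=A3 v1=A4 downbeat P8
  -> R4 @ bar 1 tick 0 v(0, 1): G3/F4 m7 untreated
  -> R7 @ bar 1 tick 2 v(1,): F4->B3 leap 6st
  -> R4 @ bar 2 tick 0 v(0, 1): F3/B3 TT untreated
  -> R4 @ bar 5 tick 0 v(0, 1): F3/G3 M2 untreated
  -> R4 @ bar 6 tick 0 v(0, 1): G3/C4 P4 untreated
  -> R4 @ bar 7 tick 0 v(0, 1): B3/E4 P4 untreated
  -> R2 @ bar 9 tick 0 v(0, 1): G3/E4 M6 -> A3/A4 P8 similar

(1, 0, R4, (0, 1))
(1, 2, R7, (1,))
(2, 0, R4, (0, 1))
(5, 0, R4, (0, 1))
(6, 0, R4, (0, 1))
(7, 0, R4, (0, 1))
(9, 0, R2, (0, 1))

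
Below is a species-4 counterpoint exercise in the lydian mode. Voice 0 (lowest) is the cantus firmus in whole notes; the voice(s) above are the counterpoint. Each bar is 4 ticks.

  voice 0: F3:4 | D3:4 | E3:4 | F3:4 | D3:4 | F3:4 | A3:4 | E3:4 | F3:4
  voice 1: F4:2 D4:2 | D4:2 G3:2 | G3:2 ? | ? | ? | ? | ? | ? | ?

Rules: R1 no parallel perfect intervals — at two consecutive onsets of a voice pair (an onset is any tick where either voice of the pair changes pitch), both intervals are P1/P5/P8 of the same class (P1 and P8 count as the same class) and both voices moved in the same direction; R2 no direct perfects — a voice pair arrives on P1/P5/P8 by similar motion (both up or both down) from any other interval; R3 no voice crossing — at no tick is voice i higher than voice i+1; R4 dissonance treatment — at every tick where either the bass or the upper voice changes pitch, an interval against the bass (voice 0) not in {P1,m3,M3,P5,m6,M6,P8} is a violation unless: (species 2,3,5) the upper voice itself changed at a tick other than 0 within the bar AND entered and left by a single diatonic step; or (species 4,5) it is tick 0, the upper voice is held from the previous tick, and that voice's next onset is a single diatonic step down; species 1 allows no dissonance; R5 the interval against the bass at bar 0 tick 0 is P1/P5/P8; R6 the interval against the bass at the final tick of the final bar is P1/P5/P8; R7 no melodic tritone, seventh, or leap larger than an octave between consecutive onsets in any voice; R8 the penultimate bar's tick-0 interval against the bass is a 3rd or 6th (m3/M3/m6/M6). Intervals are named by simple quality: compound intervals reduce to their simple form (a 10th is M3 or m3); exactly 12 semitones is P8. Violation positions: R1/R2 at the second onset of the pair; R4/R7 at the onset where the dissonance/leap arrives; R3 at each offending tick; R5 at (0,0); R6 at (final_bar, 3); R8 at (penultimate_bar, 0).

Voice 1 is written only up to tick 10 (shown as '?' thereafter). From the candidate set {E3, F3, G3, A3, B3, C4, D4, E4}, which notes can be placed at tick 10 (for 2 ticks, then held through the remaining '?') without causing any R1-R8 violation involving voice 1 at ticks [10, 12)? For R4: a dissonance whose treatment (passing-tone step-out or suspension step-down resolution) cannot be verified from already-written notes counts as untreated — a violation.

E3: legal
F3: violates R4
G3: legal
A3: violates R4
B3: legal
C4: legal
D4: violates R4
E4: legal

{B3, C4, E3, E4, G3}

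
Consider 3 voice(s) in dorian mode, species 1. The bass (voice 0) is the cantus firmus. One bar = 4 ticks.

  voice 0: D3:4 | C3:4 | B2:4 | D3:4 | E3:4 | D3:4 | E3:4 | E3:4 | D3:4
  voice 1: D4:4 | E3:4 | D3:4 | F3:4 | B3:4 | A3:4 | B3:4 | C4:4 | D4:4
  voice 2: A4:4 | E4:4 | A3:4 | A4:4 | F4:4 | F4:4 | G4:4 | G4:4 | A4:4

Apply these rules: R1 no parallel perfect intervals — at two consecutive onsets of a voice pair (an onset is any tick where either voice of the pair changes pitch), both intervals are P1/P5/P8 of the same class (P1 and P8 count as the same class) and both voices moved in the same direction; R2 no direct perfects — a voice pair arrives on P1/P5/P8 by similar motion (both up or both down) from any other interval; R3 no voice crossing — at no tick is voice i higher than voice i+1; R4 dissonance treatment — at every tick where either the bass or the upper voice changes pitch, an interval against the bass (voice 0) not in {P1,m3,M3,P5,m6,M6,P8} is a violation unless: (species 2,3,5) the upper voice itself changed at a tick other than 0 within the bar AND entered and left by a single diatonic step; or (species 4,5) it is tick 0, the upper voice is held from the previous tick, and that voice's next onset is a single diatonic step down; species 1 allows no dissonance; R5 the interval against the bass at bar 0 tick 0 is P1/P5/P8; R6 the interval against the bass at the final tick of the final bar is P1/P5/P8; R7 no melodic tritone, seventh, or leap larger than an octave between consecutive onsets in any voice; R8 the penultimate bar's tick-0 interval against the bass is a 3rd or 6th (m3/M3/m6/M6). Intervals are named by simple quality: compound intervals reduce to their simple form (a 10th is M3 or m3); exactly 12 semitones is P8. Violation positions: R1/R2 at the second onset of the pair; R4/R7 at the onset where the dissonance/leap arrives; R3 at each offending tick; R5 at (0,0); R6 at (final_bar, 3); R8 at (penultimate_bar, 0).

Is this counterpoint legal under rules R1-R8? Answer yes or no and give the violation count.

No (11 violations)

bar 0: v0=D3 v1=D4 v2=A4 (P5)
bar 1: v0=C3 v1=E3 v2=E4 (M3)
bar 2: v0=B2 v1=D3 v2=A3 (m7)
bar 3: v0=D3 v1=F3 v2=A4 (P5)
bar 4: v0=E3 v1=B3 v2=F4 (m2)
bar 5: v0=D3 v1=A3 v2=F4 (m3)
bar 6: v0=E3 v1=B3 v2=G4 (m3)
bar 7: v0=E3 v1=C4 v2=G4 (m3)
bar 8: v0=D3 v1=D4 v2=A4 (P5)
  R2 @ bar1.0: D4/A4 P5 -> E3/E4 P8 similar
  R7 @ bar1.0: D4->E3 leap 10st
  R2 @ bar2.0: E3/E4 P8 -> D3/A3 P5 similar
  R4 @ bar2.0: B2/A3 m7 untreated
  R2 @ bar3.0: B2/A3 m7 -> D3/A4 P5 similar
  R2 @ bar4.0: D3/F3 m3 -> E3/B3 P5 similar
  R4 @ bar4.0: E3/F4 m2 untreated
  R7 @ bar4.0: F3->B3 leap 6st
  R1 @ bar5.0: E3/B3 P5 -> D3/A3 P5 similar
  R1 @ bar6.0: D3/A3 P5 -> E3/B3 P5 similar
  R1 @ bar8.0: C4/G4 P5 -> D4/A4 P5 similar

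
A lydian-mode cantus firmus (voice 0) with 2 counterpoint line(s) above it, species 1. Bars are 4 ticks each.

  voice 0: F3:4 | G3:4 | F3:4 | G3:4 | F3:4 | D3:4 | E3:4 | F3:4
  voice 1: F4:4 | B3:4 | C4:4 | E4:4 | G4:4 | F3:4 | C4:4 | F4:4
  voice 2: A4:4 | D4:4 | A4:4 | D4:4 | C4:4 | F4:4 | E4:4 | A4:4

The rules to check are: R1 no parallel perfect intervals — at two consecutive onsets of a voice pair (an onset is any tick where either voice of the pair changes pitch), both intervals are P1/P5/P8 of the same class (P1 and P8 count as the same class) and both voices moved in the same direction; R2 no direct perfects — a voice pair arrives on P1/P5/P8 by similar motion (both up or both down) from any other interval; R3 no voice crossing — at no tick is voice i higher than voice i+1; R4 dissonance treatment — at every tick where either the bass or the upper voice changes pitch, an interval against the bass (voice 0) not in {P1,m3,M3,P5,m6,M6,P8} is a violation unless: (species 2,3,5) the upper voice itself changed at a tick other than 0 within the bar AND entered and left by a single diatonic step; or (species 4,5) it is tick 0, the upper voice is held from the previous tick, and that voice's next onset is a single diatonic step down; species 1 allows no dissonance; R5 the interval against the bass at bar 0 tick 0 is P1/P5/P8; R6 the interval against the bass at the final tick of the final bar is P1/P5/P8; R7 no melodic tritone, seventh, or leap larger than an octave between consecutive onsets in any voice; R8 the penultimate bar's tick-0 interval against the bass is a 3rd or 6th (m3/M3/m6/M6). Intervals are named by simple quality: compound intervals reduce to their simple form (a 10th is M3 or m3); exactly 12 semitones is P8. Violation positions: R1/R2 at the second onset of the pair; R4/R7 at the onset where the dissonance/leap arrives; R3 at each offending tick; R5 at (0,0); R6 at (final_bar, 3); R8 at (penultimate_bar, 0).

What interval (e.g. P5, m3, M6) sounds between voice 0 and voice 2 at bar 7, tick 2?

M3

voice 0=F3 voice 2=A4 -> M3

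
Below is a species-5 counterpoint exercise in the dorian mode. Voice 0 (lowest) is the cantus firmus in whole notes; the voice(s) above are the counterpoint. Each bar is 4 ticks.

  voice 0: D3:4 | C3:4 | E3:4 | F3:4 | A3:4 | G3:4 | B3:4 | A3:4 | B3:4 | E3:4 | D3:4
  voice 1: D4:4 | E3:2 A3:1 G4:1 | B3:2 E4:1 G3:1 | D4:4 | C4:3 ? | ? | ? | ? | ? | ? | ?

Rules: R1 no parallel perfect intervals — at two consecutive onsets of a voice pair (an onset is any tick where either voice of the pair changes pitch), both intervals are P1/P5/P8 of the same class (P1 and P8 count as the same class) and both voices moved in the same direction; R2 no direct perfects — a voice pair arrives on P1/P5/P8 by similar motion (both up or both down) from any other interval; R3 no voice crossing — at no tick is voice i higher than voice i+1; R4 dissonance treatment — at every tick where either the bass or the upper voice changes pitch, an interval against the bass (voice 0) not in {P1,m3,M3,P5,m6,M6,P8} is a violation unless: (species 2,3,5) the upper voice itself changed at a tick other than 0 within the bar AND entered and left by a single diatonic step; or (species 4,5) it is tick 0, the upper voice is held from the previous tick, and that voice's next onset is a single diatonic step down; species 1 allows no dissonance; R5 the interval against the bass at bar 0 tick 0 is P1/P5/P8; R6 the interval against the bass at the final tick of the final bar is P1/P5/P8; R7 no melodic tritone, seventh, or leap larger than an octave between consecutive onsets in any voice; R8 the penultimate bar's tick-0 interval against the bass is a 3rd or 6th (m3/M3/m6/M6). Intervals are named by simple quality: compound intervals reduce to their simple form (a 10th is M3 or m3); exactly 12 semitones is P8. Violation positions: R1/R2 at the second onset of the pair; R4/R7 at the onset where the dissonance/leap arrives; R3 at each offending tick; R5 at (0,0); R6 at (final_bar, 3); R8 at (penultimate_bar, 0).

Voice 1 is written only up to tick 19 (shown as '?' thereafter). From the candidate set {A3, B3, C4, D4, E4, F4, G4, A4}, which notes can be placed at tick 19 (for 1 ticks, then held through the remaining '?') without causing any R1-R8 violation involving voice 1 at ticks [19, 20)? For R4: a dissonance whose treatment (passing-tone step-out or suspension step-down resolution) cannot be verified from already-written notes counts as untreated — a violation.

{A3, A4, C4, E4, F4}

A3: legal
B3: violates R4
C4: legal
D4: violates R4
E4: legal
F4: legal
G4: violates R4
A4: legal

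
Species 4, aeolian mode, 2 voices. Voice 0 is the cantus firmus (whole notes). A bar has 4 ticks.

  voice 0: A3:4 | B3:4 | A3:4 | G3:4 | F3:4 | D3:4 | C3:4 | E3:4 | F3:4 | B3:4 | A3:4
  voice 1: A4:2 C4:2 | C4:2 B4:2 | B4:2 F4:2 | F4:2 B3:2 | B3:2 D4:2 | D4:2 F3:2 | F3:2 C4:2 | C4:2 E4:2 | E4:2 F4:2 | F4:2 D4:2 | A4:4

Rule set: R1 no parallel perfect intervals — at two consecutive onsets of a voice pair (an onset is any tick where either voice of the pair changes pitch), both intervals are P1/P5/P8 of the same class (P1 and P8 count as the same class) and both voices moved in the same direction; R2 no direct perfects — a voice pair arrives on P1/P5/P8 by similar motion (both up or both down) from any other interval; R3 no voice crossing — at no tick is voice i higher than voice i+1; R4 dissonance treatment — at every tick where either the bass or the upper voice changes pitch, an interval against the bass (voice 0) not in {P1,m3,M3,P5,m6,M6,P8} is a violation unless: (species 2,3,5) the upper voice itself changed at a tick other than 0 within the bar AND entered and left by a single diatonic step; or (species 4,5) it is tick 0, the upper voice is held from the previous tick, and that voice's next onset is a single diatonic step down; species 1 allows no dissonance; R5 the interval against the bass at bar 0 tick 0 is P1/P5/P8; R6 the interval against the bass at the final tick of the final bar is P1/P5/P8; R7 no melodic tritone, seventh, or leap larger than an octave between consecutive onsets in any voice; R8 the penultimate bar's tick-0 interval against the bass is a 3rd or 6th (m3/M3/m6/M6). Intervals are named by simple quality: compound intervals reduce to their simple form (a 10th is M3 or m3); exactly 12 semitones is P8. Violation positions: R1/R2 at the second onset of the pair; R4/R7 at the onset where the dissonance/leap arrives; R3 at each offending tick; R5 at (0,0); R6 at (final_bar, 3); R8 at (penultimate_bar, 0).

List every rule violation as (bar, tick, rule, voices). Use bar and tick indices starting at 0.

(1, 0, R4, (0, 1))
(1, 2, R7, (1,))
(2, 0, R4, (0, 1))
(2, 2, R7, (1,))
(3, 0, R4, (0, 1))
(3, 2, R7, (1,))
(4, 0, R4, (0, 1))
(6, 0, R4, (0, 1))
(8, 0, R4, (0, 1))
(9, 0, R4, (0, 1))
(9, 0, R7, (0,))
(9, 0, R8, (0, 1))

bar 0: v0=A3 v1=A4 downbeat P8
bar 1: v0=B3 v1=C4 downbeat m2
bar 2: v0=A3 v1=B4 downbeat M2
bar 3: v0=G3 v1=F4 downbeat m7
bar 4: v0=F3 v1=B3 downbeat TT
bar 5: v0=D3 v1=D4 downbeat P8
bar 6: v0=C3 v1=F3 downbeat P4
bar 7: v0=E3 v1=C4 downbeat m6
bar 8: v0=F3 v1=E4 downbeat M7
bar 9: v0=B3 v1=F4 downbeat TT
bar 10: v0=A3 v1=A4 downbeat P8
  -> R4 @ bar 1 tick 0 v(0, 1): B3/C4 m2 untreated
  -> R7 @ bar 1 tick 2 v(1,): C4->B4 leap 11st
  -> R4 @ bar 2 tick 0 v(0, 1): A3/B4 M2 untreated
  -> R7 @ bar 2 tick 2 v(1,): B4->F4 leap 6st
  -> R4 @ bar 3 tick 0 v(0, 1): G3/F4 m7 untreated
  -> R7 @ bar 3 tick 2 v(1,): F4->B3 leap 6st
  -> R4 @ bar 4 tick 0 v(0, 1): F3/B3 TT untreated
  -> R4 @ bar 6 tick 0 v(0, 1): C3/F3 P4 untreated
  -> R4 @ bar 8 tick 0 v(0, 1): F3/E4 M7 untreated
  -> R4 @ bar 9 tick 0 v(0, 1): B3/F4 TT untreated
  -> R7 @ bar 9 tick 0 v(0,): F3->B3 leap 6st
  -> R8 @ bar 9 tick 0 v(0, 1): penult TT not 3rd/6th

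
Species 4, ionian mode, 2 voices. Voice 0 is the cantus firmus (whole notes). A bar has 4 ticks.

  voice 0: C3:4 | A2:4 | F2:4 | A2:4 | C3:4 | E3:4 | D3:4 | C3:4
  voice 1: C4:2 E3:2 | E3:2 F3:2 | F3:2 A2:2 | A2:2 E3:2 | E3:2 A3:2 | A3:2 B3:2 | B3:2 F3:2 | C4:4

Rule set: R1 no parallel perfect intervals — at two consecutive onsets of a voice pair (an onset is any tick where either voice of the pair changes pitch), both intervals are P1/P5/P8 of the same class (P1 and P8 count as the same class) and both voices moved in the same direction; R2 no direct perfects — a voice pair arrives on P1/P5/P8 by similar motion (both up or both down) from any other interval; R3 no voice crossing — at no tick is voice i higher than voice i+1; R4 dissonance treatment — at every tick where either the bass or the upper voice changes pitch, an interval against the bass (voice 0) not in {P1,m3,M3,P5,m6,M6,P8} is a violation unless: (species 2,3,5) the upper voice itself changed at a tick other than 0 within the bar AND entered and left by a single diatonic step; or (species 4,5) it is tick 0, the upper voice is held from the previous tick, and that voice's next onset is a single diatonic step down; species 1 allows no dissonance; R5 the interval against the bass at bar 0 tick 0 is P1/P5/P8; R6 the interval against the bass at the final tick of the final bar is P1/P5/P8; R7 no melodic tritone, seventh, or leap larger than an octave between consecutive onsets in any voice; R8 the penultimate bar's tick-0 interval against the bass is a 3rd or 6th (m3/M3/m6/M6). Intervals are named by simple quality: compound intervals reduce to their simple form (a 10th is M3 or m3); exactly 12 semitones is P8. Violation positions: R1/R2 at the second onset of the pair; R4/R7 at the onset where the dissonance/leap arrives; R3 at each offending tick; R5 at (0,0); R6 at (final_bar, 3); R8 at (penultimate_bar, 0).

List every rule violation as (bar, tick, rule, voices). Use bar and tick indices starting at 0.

bar 0: v0=C3 v1=C4 downbeat P8
bar 1: v0=A2 v1=E3 downbeat P5
bar 2: v0=F2 v1=F3 downbeat P8
bar 3: v0=A2 v1=A2 downbeat P1
bar 4: v0=C3 v1=E3 downbeat M3
bar 5: v0=E3 v1=A3 downbeat P4
bar 6: v0=D3 v1=B3 downbeat M6
bar 7: v0=C3 v1=C4 downbeat P8
  -> R4 @ bar 5 tick 0 v(0, 1): E3/A3 P4 untreated
  -> R7 @ bar 6 tick 2 v(1,): B3->F3 leap 6st

(5, 0, R4, (0, 1))
(6, 2, R7, (1,))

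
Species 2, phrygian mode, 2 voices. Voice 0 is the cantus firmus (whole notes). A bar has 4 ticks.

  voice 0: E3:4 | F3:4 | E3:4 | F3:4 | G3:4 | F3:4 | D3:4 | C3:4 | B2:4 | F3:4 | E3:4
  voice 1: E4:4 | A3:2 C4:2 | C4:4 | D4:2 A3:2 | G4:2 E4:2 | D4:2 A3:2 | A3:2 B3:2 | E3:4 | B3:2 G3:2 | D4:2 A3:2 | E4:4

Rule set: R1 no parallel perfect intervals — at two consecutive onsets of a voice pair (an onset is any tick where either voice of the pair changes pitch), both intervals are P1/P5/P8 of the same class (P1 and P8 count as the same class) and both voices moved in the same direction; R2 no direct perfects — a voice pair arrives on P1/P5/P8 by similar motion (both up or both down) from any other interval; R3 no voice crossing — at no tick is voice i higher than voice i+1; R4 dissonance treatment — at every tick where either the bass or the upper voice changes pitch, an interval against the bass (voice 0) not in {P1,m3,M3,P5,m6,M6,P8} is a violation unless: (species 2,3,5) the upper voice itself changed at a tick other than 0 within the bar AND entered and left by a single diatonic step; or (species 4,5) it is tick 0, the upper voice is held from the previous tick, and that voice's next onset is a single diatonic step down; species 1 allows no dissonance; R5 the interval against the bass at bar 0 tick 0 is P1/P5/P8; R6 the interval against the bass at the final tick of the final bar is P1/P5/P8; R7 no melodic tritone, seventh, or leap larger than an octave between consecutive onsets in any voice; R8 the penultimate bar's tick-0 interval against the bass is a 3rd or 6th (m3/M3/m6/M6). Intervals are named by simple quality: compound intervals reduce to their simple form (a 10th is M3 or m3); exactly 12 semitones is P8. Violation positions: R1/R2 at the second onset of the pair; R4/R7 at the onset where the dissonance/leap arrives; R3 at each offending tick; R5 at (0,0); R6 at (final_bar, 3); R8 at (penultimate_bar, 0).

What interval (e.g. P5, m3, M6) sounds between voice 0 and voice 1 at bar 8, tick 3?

m6

voice 0=B2 voice 1=G3 -> m6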